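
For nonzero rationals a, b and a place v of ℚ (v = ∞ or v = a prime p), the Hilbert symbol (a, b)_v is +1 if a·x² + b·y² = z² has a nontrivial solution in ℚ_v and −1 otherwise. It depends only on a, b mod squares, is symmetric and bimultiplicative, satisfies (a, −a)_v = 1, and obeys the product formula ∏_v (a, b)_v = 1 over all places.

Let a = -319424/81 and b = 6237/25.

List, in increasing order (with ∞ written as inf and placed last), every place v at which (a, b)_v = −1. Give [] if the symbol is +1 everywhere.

(a, b) ≡ (-4991, 77) mod (ℚ^×)²; places V = {2, 3, 5, 7, 11, 23, 31, ∞}.
(a,b)_31: α=1, u≡1; β=0, v≡30 (mod 31); (1|31)=+1, (30|31)=-1; sign (−1)^0·+1^0·-1^1 = -1.
(a,b)_11: α=0, u≡4; β=1, v≡2 (mod 11); (4|11)=+1, (2|11)=-1; sign (−1)^0·+1^1·-1^0 = +1.
(a,b)_3: α=-4, u≡1; β=4, v≡2 (mod 3); (1|3)=+1, (2|3)=-1; sign (−1)^0·+1^4·-1^-4 = +1.
(a,b)_∞: sgn(-4991)=−, sgn(77)=+, so +1.
(a,b)_7: α=1, u≡2; β=1, v≡4 (mod 7); (2|7)=+1, (4|7)=+1; sign (−1)^1·+1^1·+1^1 = -1.
(a,b)_5: α=0, u≡1; β=-2, v≡2 (mod 5); (1|5)=+1, (2|5)=-1; sign (−1)^0·+1^-2·-1^0 = +1.
(a,b)_23: α=1, u≡8; β=0, v≡2 (mod 23); (8|23)=+1, (2|23)=+1; sign (−1)^0·+1^0·+1^1 = +1.
(a,b)_2: α=6, β=0; u≡1, v≡5 (mod 8); ε(u)ε(v)=0·0, αω(v)=6·1, βω(u)=0·0; sum ≡ 0  ⇒  +1.
(-4991, 77 / ℚ) ramifies at {7, 31}: a division algebra.

[7, 31]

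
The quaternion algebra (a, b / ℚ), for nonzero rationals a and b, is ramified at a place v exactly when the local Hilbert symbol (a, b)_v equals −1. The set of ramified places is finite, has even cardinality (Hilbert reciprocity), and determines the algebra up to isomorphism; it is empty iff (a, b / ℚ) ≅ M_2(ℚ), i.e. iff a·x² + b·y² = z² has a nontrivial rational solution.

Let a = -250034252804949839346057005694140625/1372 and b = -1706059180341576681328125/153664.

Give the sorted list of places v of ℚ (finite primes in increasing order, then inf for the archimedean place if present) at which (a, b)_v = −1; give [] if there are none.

[11, 29, 43, inf]

(a, b) ≡ (-88319, -143405) mod (ℚ^×)²; places V = {2, 3, 5, 7, 11, 23, 29, 31, 37, 43, ∞}.
(a,b)_5: α=8, u≡4; β=7, v≡1 (mod 5); (4|5)=+1, (1|5)=+1; sign (−1)^0·+1^7·+1^8 = +1.
(a,b)_43: α=2, u≡18; β=1, v≡34 (mod 43); (18|43)=-1, (34|43)=-1; sign (−1)^0·-1^1·-1^2 = -1.
(a,b)_2: α=-2, β=-6; u≡1, v≡3 (mod 8); ε(u)ε(v)=0·1, αω(v)=-2·1, βω(u)=-6·0; sum ≡ 0  ⇒  +1.
(a,b)_11: α=3, u≡9; β=2, v≡6 (mod 11); (9|11)=+1, (6|11)=-1; sign (−1)^0·+1^2·-1^3 = -1.
(a,b)_23: α=2, u≡4; β=1, v≡17 (mod 23); (4|23)=+1, (17|23)=-1; sign (−1)^0·+1^1·-1^2 = +1.
(a,b)_31: α=3, u≡30; β=2, v≡19 (mod 31); (30|31)=-1, (19|31)=+1; sign (−1)^0·-1^2·+1^3 = +1.
(a,b)_∞: sgn(-88319)=−, sgn(-143405)=−, so -1.
(a,b)_37: α=3, u≡5; β=2, v≡25 (mod 37); (5|37)=-1, (25|37)=+1; sign (−1)^0·-1^2·+1^3 = +1.
(a,b)_7: α=-3, u≡4; β=-4, v≡2 (mod 7); (4|7)=+1, (2|7)=+1; sign (−1)^0·+1^-4·+1^-3 = +1.
(a,b)_29: α=2, u≡8; β=1, v≡10 (mod 29); (8|29)=-1, (10|29)=-1; sign (−1)^0·-1^1·-1^2 = -1.
(a,b)_3: α=18, u≡1; β=14, v≡1 (mod 3); (1|3)=+1, (1|3)=+1; sign (−1)^0·+1^14·+1^18 = +1.
Ram(-88319, -143405) = {11, 29, 43, ∞}; no ℚ_11-point on the conic.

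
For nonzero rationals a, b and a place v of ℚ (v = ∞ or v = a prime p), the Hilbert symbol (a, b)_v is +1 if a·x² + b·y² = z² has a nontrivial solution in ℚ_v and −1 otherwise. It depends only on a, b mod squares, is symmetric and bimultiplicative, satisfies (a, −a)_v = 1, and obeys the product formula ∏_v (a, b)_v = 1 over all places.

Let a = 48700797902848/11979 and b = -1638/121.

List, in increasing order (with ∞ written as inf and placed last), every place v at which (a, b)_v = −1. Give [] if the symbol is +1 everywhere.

Mod squares: a ≡ 6578, b ≡ -182. Check v ∈ {∞, 2, 3, 7, 11, 13, 23}.
v=11: a=11^-3·(≡4), b=11^-2·(≡1) mod 11; (4|11)=+1, (1|11)=+1; (−1)^{-3·-2·5}·(+1)^-2·(+1)^-3 = +1.
v=2: v_2(a)=13, v_2(b)=1; units ≡ 1, 5 (mod 8); ε·ε+αω+βω = 0·0+13·1+1·0 ≡ 1  ⇒  (a,b)_2 = -1.
v=3: a=3^-2·(≡2), b=3^2·(≡1) mod 3; (2|3)=-1, (1|3)=+1; (−1)^{-2·2·1}·(-1)^2·(+1)^-2 = +1.
v=13: a=13^3·(≡1), b=13^1·(≡1) mod 13; (1|13)=+1, (1|13)=+1; (−1)^{3·1·6}·(+1)^1·(+1)^3 = +1.
v=23: a=23^1·(≡21), b=23^0·(≡3) mod 23; (21|23)=-1, (3|23)=+1; (−1)^{1·0·11}·(-1)^0·(+1)^1 = +1.
v=7: a=7^6·(≡5), b=7^1·(≡2) mod 7; (5|7)=-1, (2|7)=+1; (−1)^{6·1·3}·(-1)^1·(+1)^6 = -1.
v=∞: 6578 > 0 and -182 < 0  ⇒  (a,b)_∞ = +1.
(6578, -182 / ℚ) ramifies at {2, 7}: a division algebra.

[2, 7]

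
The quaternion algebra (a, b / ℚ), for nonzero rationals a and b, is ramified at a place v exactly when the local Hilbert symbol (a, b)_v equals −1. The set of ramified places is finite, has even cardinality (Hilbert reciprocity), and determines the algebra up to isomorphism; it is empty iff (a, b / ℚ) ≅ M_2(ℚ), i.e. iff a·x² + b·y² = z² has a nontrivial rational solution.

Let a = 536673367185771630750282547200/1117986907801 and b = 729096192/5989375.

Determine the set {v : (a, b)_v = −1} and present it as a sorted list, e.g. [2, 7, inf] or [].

Mod squares: a ≡ 2262, b ≡ 138446. Check v ∈ {∞, 2, 3, 5, 7, 11, 13, 17, 29, 31, 37, 41}.
v=2: v_2(a)=29, v_2(b)=13; units ≡ 3, 7 (mod 8); ε·ε+αω+βω = 1·1+29·0+13·1 ≡ 0  ⇒  (a,b)_2 = +1.
v=31: a=31^4·(≡12), b=31^1·(≡20) mod 31; (12|31)=-1, (20|31)=+1; (−1)^{4·1·15}·(-1)^1·(+1)^4 = -1.
v=37: a=37^-2·(≡8), b=37^-2·(≡2) mod 37; (8|37)=-1, (2|37)=-1; (−1)^{-2·-2·18}·(-1)^-2·(-1)^-2 = +1.
v=17: a=17^-2·(≡1), b=17^0·(≡13) mod 17; (1|17)=+1, (13|17)=+1; (−1)^{-2·0·8}·(+1)^0·(+1)^-2 = +1.
v=3: a=3^3·(≡1), b=3^2·(≡2) mod 3; (1|3)=+1, (2|3)=-1; (−1)^{3·2·1}·(+1)^2·(-1)^3 = -1.
v=11: a=11^6·(≡7), b=11^1·(≡10) mod 11; (7|11)=-1, (10|11)=-1; (−1)^{6·1·5}·(-1)^1·(-1)^6 = -1.
v=5: a=5^2·(≡3), b=5^-4·(≡4) mod 5; (3|5)=-1, (4|5)=+1; (−1)^{2·-4·2}·(-1)^-4·(+1)^2 = +1.
v=7: a=7^4·(≡1), b=7^-1·(≡6) mod 7; (1|7)=+1, (6|7)=-1; (−1)^{4·-1·3}·(+1)^-1·(-1)^4 = +1.
v=41: a=41^-4·(≡15), b=41^0·(≡3) mod 41; (15|41)=-1, (3|41)=-1; (−1)^{-4·0·20}·(-1)^0·(-1)^-4 = +1.
v=∞: 2262 > 0 and 138446 > 0  ⇒  (a,b)_∞ = +1.
v=13: a=13^1·(≡11), b=13^0·(≡3) mod 13; (11|13)=-1, (3|13)=+1; (−1)^{1·0·6}·(-1)^0·(+1)^1 = +1.
v=29: a=29^1·(≡24), b=29^1·(≡15) mod 29; (24|29)=+1, (15|29)=-1; (−1)^{1·1·14}·(+1)^1·(-1)^1 = -1.
|Ram(2262, 138446)| = 4, even; anisotropic at {3, 11, 29, 31}.

[3, 11, 29, 31]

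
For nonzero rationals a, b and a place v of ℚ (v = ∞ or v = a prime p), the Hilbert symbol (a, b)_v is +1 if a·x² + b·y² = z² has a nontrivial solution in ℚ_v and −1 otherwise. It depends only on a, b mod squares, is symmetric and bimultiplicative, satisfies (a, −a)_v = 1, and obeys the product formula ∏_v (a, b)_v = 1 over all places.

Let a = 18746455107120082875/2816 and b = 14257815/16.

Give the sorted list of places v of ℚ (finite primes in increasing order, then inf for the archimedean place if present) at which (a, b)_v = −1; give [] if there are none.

(a, b) ≡ (36465, 49335) mod (ℚ^×)²; places V = {2, 3, 5, 11, 13, 17, 23, ∞}.
(a,b)_2: α=-8, β=-4; u≡1, v≡7 (mod 8); ε(u)ε(v)=0·1, αω(v)=-8·0, βω(u)=-4·0; sum ≡ 0  ⇒  +1.
(a,b)_13: α=3, u≡12; β=1, v≡12 (mod 13); (12|13)=+1, (12|13)=+1; sign (−1)^0·+1^1·+1^3 = +1.
(a,b)_17: α=1, u≡6; β=2, v≡16 (mod 17); (6|17)=-1, (16|17)=+1; sign (−1)^0·-1^2·+1^1 = +1.
(a,b)_3: α=15, u≡2; β=1, v≡2 (mod 3); (2|3)=-1, (2|3)=-1; sign (−1)^1·-1^1·-1^15 = -1.
(a,b)_∞: sgn(36465)=+, sgn(49335)=+, so +1.
(a,b)_23: α=4, u≡10; β=1, v≡2 (mod 23); (10|23)=-1, (2|23)=+1; sign (−1)^0·-1^1·+1^4 = -1.
(a,b)_11: α=-1, u≡9; β=1, v≡7 (mod 11); (9|11)=+1, (7|11)=-1; sign (−1)^1·+1^1·-1^-1 = +1.
(a,b)_5: α=3, u≡3; β=1, v≡3 (mod 5); (3|5)=-1, (3|5)=-1; sign (−1)^0·-1^1·-1^3 = +1.
(36465, 49335 / ℚ) ramifies at {3, 23}: a division algebra.

[3, 23]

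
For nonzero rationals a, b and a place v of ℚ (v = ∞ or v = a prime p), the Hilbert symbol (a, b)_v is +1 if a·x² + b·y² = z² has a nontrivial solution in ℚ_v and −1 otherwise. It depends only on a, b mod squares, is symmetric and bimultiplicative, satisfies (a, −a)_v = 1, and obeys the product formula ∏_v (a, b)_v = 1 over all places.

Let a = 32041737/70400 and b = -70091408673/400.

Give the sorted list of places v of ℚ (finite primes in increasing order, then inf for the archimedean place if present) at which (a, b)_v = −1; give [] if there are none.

[2, 3, 11, 41]

(a, b) ≡ (9867, -181753) mod (ℚ^×)²; places V = {2, 3, 5, 7, 11, 13, 23, 31, 41, ∞}.
(a,b)_3: α=7, u≡1; β=6, v≡2 (mod 3); (1|3)=+1, (2|3)=-1; sign (−1)^0·+1^6·-1^7 = -1.
(a,b)_∞: sgn(9867)=+, sgn(-181753)=−, so +1.
(a,b)_2: α=-8, β=-4; u≡3, v≡7 (mod 8); ε(u)ε(v)=1·1, αω(v)=-8·0, βω(u)=-4·1; sum ≡ 1  ⇒  -1.
(a,b)_11: α=-1, u≡10; β=1, v≡2 (mod 11); (10|11)=-1, (2|11)=-1; sign (−1)^1·-1^1·-1^-1 = -1.
(a,b)_7: α=2, u≡1; β=0, v≡1 (mod 7); (1|7)=+1, (1|7)=+1; sign (−1)^0·+1^0·+1^2 = +1.
(a,b)_41: α=0, u≡38; β=1, v≡18 (mod 41); (38|41)=-1, (18|41)=+1; sign (−1)^0·-1^1·+1^0 = -1.
(a,b)_31: α=0, u≡18; β=1, v≡22 (mod 31); (18|31)=+1, (22|31)=-1; sign (−1)^0·+1^1·-1^0 = +1.
(a,b)_5: α=-2, u≡2; β=-2, v≡2 (mod 5); (2|5)=-1, (2|5)=-1; sign (−1)^0·-1^-2·-1^-2 = +1.
(a,b)_23: α=1, u≡20; β=2, v≡8 (mod 23); (20|23)=-1, (8|23)=+1; sign (−1)^0·-1^2·+1^1 = +1.
(a,b)_13: α=1, u≡8; β=1, v≡5 (mod 13); (8|13)=-1, (5|13)=-1; sign (−1)^0·-1^1·-1^1 = +1.
|Ram(9867, -181753)| = 4, even; anisotropic at {2, 3, 11, 41}.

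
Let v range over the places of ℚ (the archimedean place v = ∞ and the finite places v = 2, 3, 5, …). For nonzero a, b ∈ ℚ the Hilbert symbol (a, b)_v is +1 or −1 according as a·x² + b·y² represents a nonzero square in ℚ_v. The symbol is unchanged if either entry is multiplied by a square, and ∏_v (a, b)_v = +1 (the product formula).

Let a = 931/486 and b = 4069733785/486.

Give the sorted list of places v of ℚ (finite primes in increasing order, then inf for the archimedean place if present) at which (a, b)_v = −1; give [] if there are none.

Mod squares: a ≡ 114, b ≡ 144487590. Check v ∈ {∞, 2, 3, 5, 7, 13, 17, 19, 31, 37}.
v=∞: 114 > 0 and 144487590 > 0  ⇒  (a,b)_∞ = +1.
v=31: a=31^0·(≡3), b=31^1·(≡1) mod 31; (3|31)=-1, (1|31)=+1; (−1)^{0·1·15}·(-1)^1·(+1)^0 = -1.
v=5: a=5^0·(≡1), b=5^1·(≡2) mod 5; (1|5)=+1, (2|5)=-1; (−1)^{0·1·2}·(+1)^1·(-1)^0 = +1.
v=13: a=13^0·(≡12), b=13^3·(≡7) mod 13; (12|13)=+1, (7|13)=-1; (−1)^{0·3·6}·(+1)^3·(-1)^0 = +1.
v=19: a=19^1·(≡1), b=19^1·(≡10) mod 19; (1|19)=+1, (10|19)=-1; (−1)^{1·1·9}·(+1)^1·(-1)^1 = +1.
v=2: v_2(a)=-1, v_2(b)=-1; units ≡ 1, 3 (mod 8); ε·ε+αω+βω = 0·1+-1·1+-1·0 ≡ 1  ⇒  (a,b)_2 = -1.
v=37: a=37^0·(≡16), b=37^1·(≡26) mod 37; (16|37)=+1, (26|37)=+1; (−1)^{0·1·18}·(+1)^1·(+1)^0 = +1.
v=3: a=3^-5·(≡2), b=3^-5·(≡2) mod 3; (2|3)=-1, (2|3)=-1; (−1)^{-5·-5·1}·(-1)^-5·(-1)^-5 = -1.
v=7: a=7^2·(≡4), b=7^0·(≡4) mod 7; (4|7)=+1, (4|7)=+1; (−1)^{2·0·3}·(+1)^0·(+1)^2 = +1.
v=17: a=17^0·(≡3), b=17^1·(≡15) mod 17; (3|17)=-1, (15|17)=+1; (−1)^{0·1·8}·(-1)^1·(+1)^0 = -1.
Ram(114, 144487590) = {2, 3, 17, 31}; no ℚ_2-point on the conic.

[2, 3, 17, 31]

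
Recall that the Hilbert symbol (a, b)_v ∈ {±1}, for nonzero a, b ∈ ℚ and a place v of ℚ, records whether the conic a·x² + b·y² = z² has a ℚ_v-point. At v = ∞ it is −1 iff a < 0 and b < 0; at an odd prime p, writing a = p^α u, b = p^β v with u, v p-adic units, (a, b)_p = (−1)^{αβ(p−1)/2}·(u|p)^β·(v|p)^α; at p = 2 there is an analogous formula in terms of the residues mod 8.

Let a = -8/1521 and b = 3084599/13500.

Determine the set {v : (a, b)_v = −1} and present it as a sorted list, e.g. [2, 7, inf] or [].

[5, 7]

Mod squares: a ≡ -2, b ≡ 1785. Check v ∈ {∞, 2, 3, 5, 7, 13, 17, 23}.
v=13: a=13^-2·(≡2), b=13^0·(≡4) mod 13; (2|13)=-1, (4|13)=+1; (−1)^{-2·0·6}·(-1)^0·(+1)^-2 = +1.
v=3: a=3^-2·(≡1), b=3^-3·(≡1) mod 3; (1|3)=+1, (1|3)=+1; (−1)^{-2·-3·1}·(+1)^-3·(+1)^-2 = +1.
v=2: v_2(a)=3, v_2(b)=-2; units ≡ 7, 1 (mod 8); ε·ε+αω+βω = 1·0+3·0+-2·0 ≡ 0  ⇒  (a,b)_2 = +1.
v=5: a=5^0·(≡2), b=5^-3·(≡3) mod 5; (2|5)=-1, (3|5)=-1; (−1)^{0·-3·2}·(-1)^-3·(-1)^0 = -1.
v=17: a=17^0·(≡16), b=17^1·(≡3) mod 17; (16|17)=+1, (3|17)=-1; (−1)^{0·1·8}·(+1)^1·(-1)^0 = +1.
v=7: a=7^0·(≡3), b=7^3·(≡3) mod 7; (3|7)=-1, (3|7)=-1; (−1)^{0·3·3}·(-1)^3·(-1)^0 = -1.
v=23: a=23^0·(≡5), b=23^2·(≡11) mod 23; (5|23)=-1, (11|23)=-1; (−1)^{0·2·11}·(-1)^2·(-1)^0 = +1.
v=∞: -2 < 0 and 1785 > 0  ⇒  (a,b)_∞ = +1.
|Ram(-2, 1785)| = 2, even; anisotropic at {5, 7}.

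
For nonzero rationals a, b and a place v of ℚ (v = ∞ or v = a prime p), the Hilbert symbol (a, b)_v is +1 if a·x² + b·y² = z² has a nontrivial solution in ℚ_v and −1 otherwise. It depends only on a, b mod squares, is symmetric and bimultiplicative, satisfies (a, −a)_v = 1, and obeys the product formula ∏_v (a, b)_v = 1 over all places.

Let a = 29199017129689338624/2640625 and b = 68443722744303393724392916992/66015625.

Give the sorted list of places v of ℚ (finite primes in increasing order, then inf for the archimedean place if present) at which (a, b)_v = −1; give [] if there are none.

(a, b) ≡ (10659, 1122) mod (ℚ^×)²; places V = {2, 3, 5, 7, 11, 13, 17, 19, ∞}.
(a,b)_11: α=3, u≡9; β=5, v≡4 (mod 11); (9|11)=+1, (4|11)=+1; sign (−1)^1·+1^5·+1^3 = -1.
(a,b)_13: α=-2, u≡9; β=-2, v≡10 (mod 13); (9|13)=+1, (10|13)=+1; sign (−1)^0·+1^-2·+1^-2 = +1.
(a,b)_2: α=8, β=11; u≡3, v≡1 (mod 8); ε(u)ε(v)=1·0, αω(v)=8·0, βω(u)=11·1; sum ≡ 1  ⇒  -1.
(a,b)_5: α=-6, u≡1; β=-8, v≡3 (mod 5); (1|5)=+1, (3|5)=-1; sign (−1)^0·+1^-8·-1^-6 = +1.
(a,b)_∞: sgn(10659)=+, sgn(1122)=+, so +1.
(a,b)_7: α=6, u≡5; β=8, v≡1 (mod 7); (5|7)=-1, (1|7)=+1; sign (−1)^0·-1^8·+1^6 = +1.
(a,b)_19: α=1, u≡18; β=2, v≡9 (mod 19); (18|19)=-1, (9|19)=+1; sign (−1)^0·-1^2·+1^1 = +1.
(a,b)_3: α=3, u≡1; β=5, v≡2 (mod 3); (1|3)=+1, (2|3)=-1; sign (−1)^1·+1^5·-1^3 = +1.
(a,b)_17: α=5, u≡9; β=7, v≡15 (mod 17); (9|17)=+1, (15|17)=+1; sign (−1)^0·+1^7·+1^5 = +1.
|Ram(10659, 1122)| = 2, even; anisotropic at {2, 11}.

[2, 11]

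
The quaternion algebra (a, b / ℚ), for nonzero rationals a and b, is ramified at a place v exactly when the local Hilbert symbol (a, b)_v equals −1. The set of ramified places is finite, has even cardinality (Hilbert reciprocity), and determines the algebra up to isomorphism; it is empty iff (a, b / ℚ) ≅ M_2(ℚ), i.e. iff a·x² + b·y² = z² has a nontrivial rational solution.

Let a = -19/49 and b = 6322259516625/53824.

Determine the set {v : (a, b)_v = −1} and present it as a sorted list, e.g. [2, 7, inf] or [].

[31, 41]

(a, b) ≡ (-19, 2052665) mod (ℚ^×)²; places V = {2, 3, 5, 7, 13, 17, 19, 29, 31, 41, ∞}.
(a,b)_31: α=0, u≡11; β=1, v≡13 (mod 31); (11|31)=-1, (13|31)=-1; sign (−1)^0·-1^1·-1^0 = -1.
(a,b)_29: α=0, u≡15; β=-2, v≡20 (mod 29); (15|29)=-1, (20|29)=+1; sign (−1)^0·-1^-2·+1^0 = +1.
(a,b)_19: α=1, u≡12; β=1, v≡9 (mod 19); (12|19)=-1, (9|19)=+1; sign (−1)^1·-1^1·+1^1 = +1.
(a,b)_7: α=-2, u≡2; β=0, v≡3 (mod 7); (2|7)=+1, (3|7)=-1; sign (−1)^0·+1^0·-1^-2 = +1.
(a,b)_3: α=0, u≡2; β=6, v≡2 (mod 3); (2|3)=-1, (2|3)=-1; sign (−1)^0·-1^6·-1^0 = +1.
(a,b)_∞: sgn(-19)=−, sgn(2052665)=+, so +1.
(a,b)_41: α=0, u≡13; β=1, v≡8 (mod 41); (13|41)=-1, (8|41)=+1; sign (−1)^0·-1^1·+1^0 = -1.
(a,b)_5: α=0, u≡4; β=3, v≡2 (mod 5); (4|5)=+1, (2|5)=-1; sign (−1)^0·+1^3·-1^0 = +1.
(a,b)_2: α=0, β=-6; u≡5, v≡1 (mod 8); ε(u)ε(v)=0·0, αω(v)=0·0, βω(u)=-6·1; sum ≡ 0  ⇒  +1.
(a,b)_13: α=0, u≡2; β=2, v≡12 (mod 13); (2|13)=-1, (12|13)=+1; sign (−1)^0·-1^2·+1^0 = +1.
(a,b)_17: α=0, u≡1; β=1, v≡3 (mod 17); (1|17)=+1, (3|17)=-1; sign (−1)^0·+1^1·-1^0 = +1.
(-19, 2052665 / ℚ) ramifies at {31, 41}: a division algebra.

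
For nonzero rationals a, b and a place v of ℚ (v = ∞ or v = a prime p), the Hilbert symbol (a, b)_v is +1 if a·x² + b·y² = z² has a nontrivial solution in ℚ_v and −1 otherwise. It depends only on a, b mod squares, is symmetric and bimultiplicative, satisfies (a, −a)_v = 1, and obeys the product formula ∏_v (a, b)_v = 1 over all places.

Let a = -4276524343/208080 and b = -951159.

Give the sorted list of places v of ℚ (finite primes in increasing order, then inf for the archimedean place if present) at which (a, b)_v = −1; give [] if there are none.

[11, 19, 37, inf]

Mod squares: a ≡ -16835, b ≡ -951159. Check v ∈ {∞, 2, 3, 5, 7, 11, 13, 17, 19, 23, 37, 41}.
v=41: a=41^0·(≡10), b=41^1·(≡7) mod 41; (10|41)=+1, (7|41)=-1; (−1)^{0·1·20}·(+1)^1·(-1)^0 = +1.
v=2: v_2(a)=-4, v_2(b)=0; units ≡ 5, 1 (mod 8); ε·ε+αω+βω = 0·0+-4·0+0·1 ≡ 0  ⇒  (a,b)_2 = +1.
v=17: a=17^-2·(≡10), b=17^0·(≡8) mod 17; (10|17)=-1, (8|17)=+1; (−1)^{-2·0·8}·(-1)^0·(+1)^-2 = +1.
v=37: a=37^1·(≡36), b=37^1·(≡8) mod 37; (36|37)=+1, (8|37)=-1; (−1)^{1·1·18}·(+1)^1·(-1)^1 = -1.
v=3: a=3^-2·(≡1), b=3^1·(≡2) mod 3; (1|3)=+1, (2|3)=-1; (−1)^{-2·1·1}·(+1)^1·(-1)^-2 = +1.
v=5: a=5^-1·(≡2), b=5^0·(≡1) mod 5; (2|5)=-1, (1|5)=+1; (−1)^{-1·0·2}·(-1)^0·(+1)^-1 = +1.
v=11: a=11^0·(≡2), b=11^1·(≡2) mod 11; (2|11)=-1, (2|11)=-1; (−1)^{0·1·5}·(-1)^1·(-1)^0 = -1.
v=7: a=7^5·(≡3), b=7^0·(≡1) mod 7; (3|7)=-1, (1|7)=+1; (−1)^{5·0·3}·(-1)^0·(+1)^5 = +1.
v=∞: -16835 < 0 and -951159 < 0  ⇒  (a,b)_∞ = -1.
v=19: a=19^0·(≡18), b=19^1·(≡4) mod 19; (18|19)=-1, (4|19)=+1; (−1)^{0·1·9}·(-1)^1·(+1)^0 = -1.
v=23: a=23^2·(≡12), b=23^0·(≡6) mod 23; (12|23)=+1, (6|23)=+1; (−1)^{2·0·11}·(+1)^0·(+1)^2 = +1.
v=13: a=13^1·(≡8), b=13^0·(≡12) mod 13; (8|13)=-1, (12|13)=+1; (−1)^{1·0·6}·(-1)^0·(+1)^1 = +1.
|Ram(-16835, -951159)| = 4, even; anisotropic at {11, 19, 37, ∞}.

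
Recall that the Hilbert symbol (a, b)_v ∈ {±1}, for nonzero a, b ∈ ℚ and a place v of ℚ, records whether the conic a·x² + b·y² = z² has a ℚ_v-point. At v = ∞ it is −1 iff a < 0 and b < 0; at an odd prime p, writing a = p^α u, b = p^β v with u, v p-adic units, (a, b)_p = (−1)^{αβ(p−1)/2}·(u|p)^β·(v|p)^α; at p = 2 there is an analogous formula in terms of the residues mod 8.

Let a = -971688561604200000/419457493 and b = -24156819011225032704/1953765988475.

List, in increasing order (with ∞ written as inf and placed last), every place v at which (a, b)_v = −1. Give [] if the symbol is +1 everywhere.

[3, 11, 37, inf]

(a, b) ≡ (-12765, -318274) mod (ℚ^×)²; places V = {2, 3, 5, 7, 11, 13, 17, 23, 37, 43, ∞}.
(a,b)_3: α=3, u≡2; β=6, v≡2 (mod 3); (2|3)=-1, (2|3)=-1; sign (−1)^0·-1^6·-1^3 = -1.
(a,b)_2: α=6, β=11; u≡3, v≡7 (mod 8); ε(u)ε(v)=1·1, αω(v)=6·0, βω(u)=11·1; sum ≡ 0  ⇒  +1.
(a,b)_43: α=2, u≡13; β=0, v≡20 (mod 43); (13|43)=+1, (20|43)=-1; sign (−1)^0·+1^0·-1^2 = +1.
(a,b)_7: α=-2, u≡6; β=-2, v≡4 (mod 7); (6|7)=-1, (4|7)=+1; sign (−1)^0·-1^-2·+1^-2 = +1.
(a,b)_∞: sgn(-12765)=−, sgn(-318274)=−, so -1.
(a,b)_13: α=-2, u≡1; β=2, v≡7 (mod 13); (1|13)=+1, (7|13)=-1; sign (−1)^0·+1^2·-1^-2 = +1.
(a,b)_11: α=4, u≡2; β=7, v≡2 (mod 11); (2|11)=-1, (2|11)=-1; sign (−1)^0·-1^7·-1^4 = -1.
(a,b)_23: α=1, u≡17; β=-1, v≡16 (mod 23); (17|23)=-1, (16|23)=+1; sign (−1)^1·-1^-1·+1^1 = +1.
(a,b)_5: α=5, u≡2; β=-2, v≡4 (mod 5); (2|5)=-1, (4|5)=+1; sign (−1)^0·-1^-2·+1^5 = +1.
(a,b)_37: α=-3, u≡25; β=-5, v≡20 (mod 37); (25|37)=+1, (20|37)=-1; sign (−1)^0·+1^-5·-1^-3 = -1.
(a,b)_17: α=2, u≡15; β=3, v≡12 (mod 17); (15|17)=+1, (12|17)=-1; sign (−1)^0·+1^3·-1^2 = +1.
(-12765, -318274 / ℚ) ramifies at {3, 11, 37, ∞}: a division algebra.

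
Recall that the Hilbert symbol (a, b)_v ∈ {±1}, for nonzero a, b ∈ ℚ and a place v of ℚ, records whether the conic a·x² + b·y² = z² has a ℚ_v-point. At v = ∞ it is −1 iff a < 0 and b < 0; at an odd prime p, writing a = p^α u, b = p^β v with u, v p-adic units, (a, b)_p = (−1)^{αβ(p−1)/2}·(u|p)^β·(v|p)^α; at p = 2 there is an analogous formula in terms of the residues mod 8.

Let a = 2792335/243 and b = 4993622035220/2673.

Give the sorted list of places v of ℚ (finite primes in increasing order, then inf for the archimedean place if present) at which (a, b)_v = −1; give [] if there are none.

[3, 5, 11, 17]

(a, b) ≡ (23205, 165) mod (ℚ^×)²; places V = {2, 3, 5, 7, 11, 13, 17, 19, ∞}.
(a,b)_17: α=1, u≡7; β=4, v≡6 (mod 17); (7|17)=-1, (6|17)=-1; sign (−1)^0·-1^4·-1^1 = -1.
(a,b)_7: α=1, u≡2; β=2, v≡2 (mod 7); (2|7)=+1, (2|7)=+1; sign (−1)^0·+1^2·+1^1 = +1.
(a,b)_∞: sgn(23205)=+, sgn(165)=+, so +1.
(a,b)_19: α=2, u≡9; β=2, v≡8 (mod 19); (9|19)=+1, (8|19)=-1; sign (−1)^0·+1^2·-1^2 = +1.
(a,b)_5: α=1, u≡4; β=1, v≡3 (mod 5); (4|5)=+1, (3|5)=-1; sign (−1)^0·+1^1·-1^1 = -1.
(a,b)_13: α=1, u≡1; β=2, v≡1 (mod 13); (1|13)=+1, (1|13)=+1; sign (−1)^0·+1^2·+1^1 = +1.
(a,b)_2: α=0, β=2; u≡5, v≡5 (mod 8); ε(u)ε(v)=0·0, αω(v)=0·1, βω(u)=2·1; sum ≡ 0  ⇒  +1.
(a,b)_11: α=0, u≡7; β=-1, v≡5 (mod 11); (7|11)=-1, (5|11)=+1; sign (−1)^0·-1^-1·+1^0 = -1.
(a,b)_3: α=-5, u≡1; β=-5, v≡1 (mod 3); (1|3)=+1, (1|3)=+1; sign (−1)^1·+1^-5·+1^-5 = -1.
|Ram(23205, 165)| = 4, even; anisotropic at {3, 5, 11, 17}.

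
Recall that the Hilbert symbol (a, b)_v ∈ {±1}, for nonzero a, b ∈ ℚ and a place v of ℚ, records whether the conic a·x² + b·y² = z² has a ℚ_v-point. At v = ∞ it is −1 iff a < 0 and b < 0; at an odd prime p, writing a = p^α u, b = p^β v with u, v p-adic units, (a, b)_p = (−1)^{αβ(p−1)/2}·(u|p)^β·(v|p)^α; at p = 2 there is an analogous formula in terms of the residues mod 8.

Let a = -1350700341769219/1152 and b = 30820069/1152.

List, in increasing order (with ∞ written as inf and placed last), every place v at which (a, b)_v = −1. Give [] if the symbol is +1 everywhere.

[29, 31]

Mod squares: a ≡ -73718, b ≡ 2378. Check v ∈ {∞, 2, 3, 7, 23, 29, 31, 41}.
v=3: a=3^-2·(≡1), b=3^-2·(≡2) mod 3; (1|3)=+1, (2|3)=-1; (−1)^{-2·-2·1}·(+1)^-2·(-1)^-2 = +1.
v=∞: -73718 < 0 and 2378 > 0  ⇒  (a,b)_∞ = +1.
v=41: a=41^3·(≡29), b=41^1·(≡14) mod 41; (29|41)=-1, (14|41)=-1; (−1)^{3·1·20}·(-1)^1·(-1)^3 = +1.
v=31: a=31^1·(≡2), b=31^0·(≡11) mod 31; (2|31)=+1, (11|31)=-1; (−1)^{1·0·15}·(+1)^0·(-1)^1 = -1.
v=7: a=7^2·(≡3), b=7^2·(≡6) mod 7; (3|7)=-1, (6|7)=-1; (−1)^{2·2·3}·(-1)^2·(-1)^2 = +1.
v=29: a=29^3·(≡15), b=29^1·(≡22) mod 29; (15|29)=-1, (22|29)=+1; (−1)^{3·1·14}·(-1)^1·(+1)^3 = -1.
v=23: a=23^2·(≡22), b=23^2·(≡1) mod 23; (22|23)=-1, (1|23)=+1; (−1)^{2·2·11}·(-1)^2·(+1)^2 = +1.
v=2: v_2(a)=-7, v_2(b)=-7; units ≡ 5, 5 (mod 8); ε·ε+αω+βω = 0·0+-7·1+-7·1 ≡ 0  ⇒  (a,b)_2 = +1.
Ram(-73718, 2378) = {29, 31}; no ℚ_29-point on the conic.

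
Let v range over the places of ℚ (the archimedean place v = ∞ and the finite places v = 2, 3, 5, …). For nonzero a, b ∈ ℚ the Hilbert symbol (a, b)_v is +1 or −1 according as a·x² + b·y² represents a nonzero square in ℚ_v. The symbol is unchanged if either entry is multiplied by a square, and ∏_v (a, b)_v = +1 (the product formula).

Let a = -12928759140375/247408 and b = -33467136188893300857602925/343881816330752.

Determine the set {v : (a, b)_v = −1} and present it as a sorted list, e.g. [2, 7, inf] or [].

[2, inf]

Mod squares: a ≡ -105, b ≡ -26. Check v ∈ {∞, 2, 3, 5, 7, 11, 13, 23, 47, 53}.
v=2: v_2(a)=-4, v_2(b)=-9; units ≡ 7, 3 (mod 8); ε·ε+αω+βω = 1·1+-4·1+-9·0 ≡ 1  ⇒  (a,b)_2 = -1.
v=7: a=7^-1·(≡6), b=7^-2·(≡2) mod 7; (6|7)=-1, (2|7)=+1; (−1)^{-1·-2·3}·(-1)^-2·(+1)^-1 = +1.
v=11: a=11^0·(≡3), b=11^4·(≡10) mod 11; (3|11)=+1, (10|11)=-1; (−1)^{0·4·5}·(+1)^4·(-1)^0 = +1.
v=5: a=5^3·(≡4), b=5^2·(≡4) mod 5; (4|5)=+1, (4|5)=+1; (−1)^{3·2·2}·(+1)^2·(+1)^3 = +1.
v=13: a=13^2·(≡9), b=13^3·(≡6) mod 13; (9|13)=+1, (6|13)=-1; (−1)^{2·3·6}·(+1)^3·(-1)^2 = +1.
v=23: a=23^4·(≡15), b=23^8·(≡21) mod 23; (15|23)=-1, (21|23)=-1; (−1)^{4·8·11}·(-1)^8·(-1)^4 = +1.
v=47: a=47^-2·(≡18), b=47^-4·(≡2) mod 47; (18|47)=+1, (2|47)=+1; (−1)^{-2·-4·23}·(+1)^-4·(+1)^-2 = +1.
v=3: a=3^7·(≡1), b=3^12·(≡1) mod 3; (1|3)=+1, (1|3)=+1; (−1)^{7·12·1}·(+1)^12·(+1)^7 = +1.
v=∞: -105 < 0 and -26 < 0  ⇒  (a,b)_∞ = -1.
v=53: a=53^0·(≡24), b=53^-2·(≡27) mod 53; (24|53)=+1, (27|53)=-1; (−1)^{0·-2·26}·(+1)^-2·(-1)^0 = +1.
|Ram(-105, -26)| = 2, even; anisotropic at {2, ∞}.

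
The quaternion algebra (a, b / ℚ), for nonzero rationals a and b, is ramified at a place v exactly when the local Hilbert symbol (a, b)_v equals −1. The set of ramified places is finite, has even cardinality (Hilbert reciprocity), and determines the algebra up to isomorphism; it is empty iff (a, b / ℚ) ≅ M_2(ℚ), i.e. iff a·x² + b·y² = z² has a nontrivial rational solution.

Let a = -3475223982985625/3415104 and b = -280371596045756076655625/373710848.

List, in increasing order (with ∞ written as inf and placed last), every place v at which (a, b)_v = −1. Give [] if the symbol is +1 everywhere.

(a, b) ≡ (-17, -1558) mod (ℚ^×)²; places V = {2, 3, 5, 7, 11, 13, 17, 19, 29, 37, 41, ∞}.
(a,b)_41: α=2, u≡28; β=1, v≡13 (mod 41); (28|41)=-1, (13|41)=-1; sign (−1)^0·-1^1·-1^2 = -1.
(a,b)_11: α=-2, u≡1; β=0, v≡3 (mod 11); (1|11)=+1, (3|11)=+1; sign (−1)^0·+1^0·+1^-2 = +1.
(a,b)_29: α=2, u≡3; β=4, v≡11 (mod 29); (3|29)=-1, (11|29)=-1; sign (−1)^0·-1^4·-1^2 = +1.
(a,b)_∞: sgn(-17)=−, sgn(-1558)=−, so -1.
(a,b)_5: α=4, u≡2; β=4, v≡2 (mod 5); (2|5)=-1, (2|5)=-1; sign (−1)^0·-1^4·-1^4 = +1.
(a,b)_7: α=-2, u≡1; β=-4, v≡5 (mod 7); (1|7)=+1, (5|7)=-1; sign (−1)^0·+1^-4·-1^-2 = +1.
(a,b)_2: α=-6, β=-13; u≡7, v≡5 (mod 8); ε(u)ε(v)=1·0, αω(v)=-6·1, βω(u)=-13·0; sum ≡ 0  ⇒  +1.
(a,b)_3: α=-2, u≡1; β=0, v≡2 (mod 3); (1|3)=+1, (2|3)=-1; sign (−1)^0·+1^0·-1^-2 = +1.
(a,b)_37: α=2, u≡8; β=4, v≡27 (mod 37); (8|37)=-1, (27|37)=+1; sign (−1)^0·-1^4·+1^2 = +1.
(a,b)_19: α=0, u≡3; β=-1, v≡3 (mod 19); (3|19)=-1, (3|19)=-1; sign (−1)^0·-1^-1·-1^0 = -1.
(a,b)_17: α=1, u≡4; β=2, v≡6 (mod 17); (4|17)=+1, (6|17)=-1; sign (−1)^0·+1^2·-1^1 = -1.
(a,b)_13: α=2, u≡12; β=4, v≡6 (mod 13); (12|13)=+1, (6|13)=-1; sign (−1)^0·+1^4·-1^2 = +1.
Ram(-17, -1558) = {17, 19, 41, ∞}; no ℚ_17-point on the conic.

[17, 19, 41, inf]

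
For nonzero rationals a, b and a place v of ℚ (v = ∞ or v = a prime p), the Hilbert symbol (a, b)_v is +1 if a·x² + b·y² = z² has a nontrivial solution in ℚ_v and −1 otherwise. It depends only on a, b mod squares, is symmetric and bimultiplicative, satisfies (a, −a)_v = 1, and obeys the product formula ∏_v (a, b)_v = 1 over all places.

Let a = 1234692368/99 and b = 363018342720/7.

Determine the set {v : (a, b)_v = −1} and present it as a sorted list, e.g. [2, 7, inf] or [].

(a, b) ≡ (5022787, 39705131235) mod (ℚ^×)²; places V = {2, 3, 5, 7, 11, 13, 17, 31, 37, 41, 43, ∞}.
(a,b)_13: α=2, u≡10; β=0, v≡1 (mod 13); (10|13)=+1, (1|13)=+1; sign (−1)^0·+1^0·+1^2 = +1.
(a,b)_17: α=0, u≡1; β=1, v≡12 (mod 17); (1|17)=+1, (12|17)=-1; sign (−1)^0·+1^1·-1^0 = +1.
(a,b)_11: α=-1, u≡7; β=1, v≡9 (mod 11); (7|11)=-1, (9|11)=+1; sign (−1)^1·-1^1·+1^-1 = +1.
(a,b)_37: α=1, u≡32; β=1, v≡3 (mod 37); (32|37)=-1, (3|37)=+1; sign (−1)^0·-1^1·+1^1 = -1.
(a,b)_2: α=4, β=6; u≡3, v≡3 (mod 8); ε(u)ε(v)=1·1, αω(v)=4·1, βω(u)=6·1; sum ≡ 1  ⇒  -1.
(a,b)_43: α=1, u≡14; β=1, v≡23 (mod 43); (14|43)=+1, (23|43)=+1; sign (−1)^1·+1^1·+1^1 = -1.
(a,b)_3: α=-2, u≡1; β=1, v≡1 (mod 3); (1|3)=+1, (1|3)=+1; sign (−1)^0·+1^1·+1^-2 = +1.
(a,b)_31: α=0, u≡21; β=1, v≡30 (mod 31); (21|31)=-1, (30|31)=-1; sign (−1)^0·-1^1·-1^0 = -1.
(a,b)_5: α=0, u≡2; β=1, v≡2 (mod 5); (2|5)=-1, (2|5)=-1; sign (−1)^0·-1^1·-1^0 = -1.
(a,b)_41: α=1, u≡9; β=1, v≡23 (mod 41); (9|41)=+1, (23|41)=+1; sign (−1)^0·+1^1·+1^1 = +1.
(a,b)_7: α=1, u≡3; β=-1, v≡5 (mod 7); (3|7)=-1, (5|7)=-1; sign (−1)^1·-1^-1·-1^1 = -1.
(a,b)_∞: sgn(5022787)=+, sgn(39705131235)=+, so +1.
|Ram(5022787, 39705131235)| = 6, even; anisotropic at {2, 5, 7, 31, 37, 43}.

[2, 5, 7, 31, 37, 43]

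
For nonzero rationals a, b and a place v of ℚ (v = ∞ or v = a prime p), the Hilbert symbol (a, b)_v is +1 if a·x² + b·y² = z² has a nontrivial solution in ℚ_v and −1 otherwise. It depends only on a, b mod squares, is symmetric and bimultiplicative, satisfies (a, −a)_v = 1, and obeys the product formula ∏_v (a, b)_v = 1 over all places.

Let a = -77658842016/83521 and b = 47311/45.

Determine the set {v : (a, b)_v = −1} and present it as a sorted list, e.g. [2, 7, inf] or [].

Mod squares: a ≡ -12586, b ≡ 1955. Check v ∈ {∞, 2, 3, 5, 7, 11, 17, 23, 29, 31}.
v=29: a=29^1·(≡13), b=29^0·(≡8) mod 29; (13|29)=+1, (8|29)=-1; (−1)^{1·0·14}·(+1)^0·(-1)^1 = -1.
v=3: a=3^6·(≡2), b=3^-2·(≡2) mod 3; (2|3)=-1, (2|3)=-1; (−1)^{6·-2·1}·(-1)^-2·(-1)^6 = +1.
v=11: a=11^0·(≡4), b=11^2·(≡6) mod 11; (4|11)=+1, (6|11)=-1; (−1)^{0·2·5}·(+1)^2·(-1)^0 = +1.
v=17: a=17^-4·(≡10), b=17^1·(≡15) mod 17; (10|17)=-1, (15|17)=+1; (−1)^{-4·1·8}·(-1)^1·(+1)^-4 = -1.
v=7: a=7^1·(≡2), b=7^0·(≡4) mod 7; (2|7)=+1, (4|7)=+1; (−1)^{1·0·3}·(+1)^0·(+1)^1 = +1.
v=5: a=5^0·(≡4), b=5^-1·(≡4) mod 5; (4|5)=+1, (4|5)=+1; (−1)^{0·-1·2}·(+1)^-1·(+1)^0 = +1.
v=23: a=23^2·(≡1), b=23^1·(≡13) mod 23; (1|23)=+1, (13|23)=+1; (−1)^{2·1·11}·(+1)^1·(+1)^2 = +1.
v=31: a=31^1·(≡2), b=31^0·(≡7) mod 31; (2|31)=+1, (7|31)=+1; (−1)^{1·0·15}·(+1)^0·(+1)^1 = +1.
v=∞: -12586 < 0 and 1955 > 0  ⇒  (a,b)_∞ = +1.
v=2: v_2(a)=5, v_2(b)=0; units ≡ 3, 3 (mod 8); ε·ε+αω+βω = 1·1+5·1+0·1 ≡ 0  ⇒  (a,b)_2 = +1.
(-12586, 1955 / ℚ) ramifies at {17, 29}: a division algebra.

[17, 29]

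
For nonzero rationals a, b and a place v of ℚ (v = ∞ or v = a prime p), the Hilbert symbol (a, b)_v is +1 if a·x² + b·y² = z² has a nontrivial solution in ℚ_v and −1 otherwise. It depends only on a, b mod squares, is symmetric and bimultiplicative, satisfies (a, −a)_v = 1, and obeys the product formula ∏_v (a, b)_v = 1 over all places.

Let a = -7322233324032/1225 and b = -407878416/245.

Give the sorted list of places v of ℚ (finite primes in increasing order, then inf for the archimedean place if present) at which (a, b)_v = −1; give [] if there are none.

Mod squares: a ≡ -1122, b ≡ -5. Check v ∈ {∞, 2, 3, 5, 7, 11, 17}.
v=∞: -1122 < 0 and -5 < 0  ⇒  (a,b)_∞ = -1.
v=3: a=3^7·(≡1), b=3^6·(≡1) mod 3; (1|3)=+1, (1|3)=+1; (−1)^{7·6·1}·(+1)^6·(+1)^7 = +1.
v=17: a=17^3·(≡9), b=17^2·(≡14) mod 17; (9|17)=+1, (14|17)=-1; (−1)^{3·2·8}·(+1)^2·(-1)^3 = -1.
v=7: a=7^-2·(≡6), b=7^-2·(≡4) mod 7; (6|7)=-1, (4|7)=+1; (−1)^{-2·-2·3}·(-1)^-2·(+1)^-2 = +1.
v=2: v_2(a)=9, v_2(b)=4; units ≡ 7, 3 (mod 8); ε·ε+αω+βω = 1·1+9·1+4·0 ≡ 0  ⇒  (a,b)_2 = +1.
v=11: a=11^3·(≡10), b=11^2·(≡7) mod 11; (10|11)=-1, (7|11)=-1; (−1)^{3·2·5}·(-1)^2·(-1)^3 = -1.
v=5: a=5^-2·(≡2), b=5^-1·(≡1) mod 5; (2|5)=-1, (1|5)=+1; (−1)^{-2·-1·2}·(-1)^-1·(+1)^-2 = -1.
(-1122, -5 / ℚ) ramifies at {5, 11, 17, ∞}: a division algebra.

[5, 11, 17, inf]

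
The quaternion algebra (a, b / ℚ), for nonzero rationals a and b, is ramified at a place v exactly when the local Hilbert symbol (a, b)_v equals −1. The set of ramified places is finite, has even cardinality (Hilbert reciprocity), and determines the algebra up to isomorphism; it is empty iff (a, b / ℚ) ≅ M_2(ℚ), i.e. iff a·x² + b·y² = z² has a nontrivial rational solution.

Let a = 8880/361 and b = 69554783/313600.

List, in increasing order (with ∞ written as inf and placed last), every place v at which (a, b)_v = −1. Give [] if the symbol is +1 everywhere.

Mod squares: a ≡ 555, b ≡ 23. Check v ∈ {∞, 2, 3, 5, 7, 19, 23, 37, 47}.
v=3: a=3^1·(≡2), b=3^0·(≡2) mod 3; (2|3)=-1, (2|3)=-1; (−1)^{1·0·1}·(-1)^0·(-1)^1 = -1.
v=5: a=5^1·(≡1), b=5^-2·(≡2) mod 5; (1|5)=+1, (2|5)=-1; (−1)^{1·-2·2}·(+1)^-2·(-1)^1 = -1.
v=7: a=7^0·(≡1), b=7^-2·(≡2) mod 7; (1|7)=+1, (2|7)=+1; (−1)^{0·-2·3}·(+1)^-2·(+1)^0 = +1.
v=37: a=37^1·(≡35), b=37^2·(≡18) mod 37; (35|37)=-1, (18|37)=-1; (−1)^{1·2·18}·(-1)^2·(-1)^1 = -1.
v=23: a=23^0·(≡3), b=23^1·(≡16) mod 23; (3|23)=+1, (16|23)=+1; (−1)^{0·1·11}·(+1)^1·(+1)^0 = +1.
v=47: a=47^0·(≡19), b=47^2·(≡38) mod 47; (19|47)=-1, (38|47)=-1; (−1)^{0·2·23}·(-1)^2·(-1)^0 = +1.
v=19: a=19^-2·(≡7), b=19^0·(≡4) mod 19; (7|19)=+1, (4|19)=+1; (−1)^{-2·0·9}·(+1)^0·(+1)^-2 = +1.
v=∞: 555 > 0 and 23 > 0  ⇒  (a,b)_∞ = +1.
v=2: v_2(a)=4, v_2(b)=-8; units ≡ 3, 7 (mod 8); ε·ε+αω+βω = 1·1+4·0+-8·1 ≡ 1  ⇒  (a,b)_2 = -1.
Ram(555, 23) = {2, 3, 5, 37}; no ℚ_2-point on the conic.

[2, 3, 5, 37]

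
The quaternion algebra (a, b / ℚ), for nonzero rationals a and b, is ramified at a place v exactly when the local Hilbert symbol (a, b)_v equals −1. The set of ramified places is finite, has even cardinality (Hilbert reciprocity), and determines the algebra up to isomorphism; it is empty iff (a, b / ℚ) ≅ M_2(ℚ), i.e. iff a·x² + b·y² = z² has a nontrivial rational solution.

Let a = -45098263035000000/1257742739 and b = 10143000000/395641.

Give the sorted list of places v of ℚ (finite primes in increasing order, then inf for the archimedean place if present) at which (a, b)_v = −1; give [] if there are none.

Mod squares: a ≡ -1265, b ≡ 23. Check v ∈ {∞, 2, 3, 5, 7, 11, 17, 23, 37, 41}.
v=3: a=3^2·(≡1), b=3^2·(≡2) mod 3; (1|3)=+1, (2|3)=-1; (−1)^{2·2·1}·(+1)^2·(-1)^2 = +1.
v=7: a=7^2·(≡4), b=7^2·(≡4) mod 7; (4|7)=+1, (4|7)=+1; (−1)^{2·2·3}·(+1)^2·(+1)^2 = +1.
v=11: a=11^-1·(≡10), b=11^0·(≡3) mod 11; (10|11)=-1, (3|11)=+1; (−1)^{-1·0·5}·(-1)^0·(+1)^-1 = +1.
v=23: a=23^3·(≡5), b=23^1·(≡9) mod 23; (5|23)=-1, (9|23)=+1; (−1)^{3·1·11}·(-1)^1·(+1)^3 = +1.
v=41: a=41^2·(≡12), b=41^0·(≡5) mod 41; (12|41)=-1, (5|41)=+1; (−1)^{2·0·20}·(-1)^0·(+1)^2 = +1.
v=2: v_2(a)=6, v_2(b)=6; units ≡ 7, 7 (mod 8); ε·ε+αω+βω = 1·1+6·0+6·0 ≡ 1  ⇒  (a,b)_2 = -1.
v=5: a=5^7·(≡3), b=5^6·(≡2) mod 5; (3|5)=-1, (2|5)=-1; (−1)^{7·6·2}·(-1)^6·(-1)^7 = -1.
v=17: a=17^-4·(≡3), b=17^-2·(≡11) mod 17; (3|17)=-1, (11|17)=-1; (−1)^{-4·-2·8}·(-1)^-2·(-1)^-4 = +1.
v=∞: -1265 < 0 and 23 > 0  ⇒  (a,b)_∞ = +1.
v=37: a=37^-2·(≡16), b=37^-2·(≡31) mod 37; (16|37)=+1, (31|37)=-1; (−1)^{-2·-2·18}·(+1)^-2·(-1)^-2 = +1.
|Ram(-1265, 23)| = 2, even; anisotropic at {2, 5}.

[2, 5]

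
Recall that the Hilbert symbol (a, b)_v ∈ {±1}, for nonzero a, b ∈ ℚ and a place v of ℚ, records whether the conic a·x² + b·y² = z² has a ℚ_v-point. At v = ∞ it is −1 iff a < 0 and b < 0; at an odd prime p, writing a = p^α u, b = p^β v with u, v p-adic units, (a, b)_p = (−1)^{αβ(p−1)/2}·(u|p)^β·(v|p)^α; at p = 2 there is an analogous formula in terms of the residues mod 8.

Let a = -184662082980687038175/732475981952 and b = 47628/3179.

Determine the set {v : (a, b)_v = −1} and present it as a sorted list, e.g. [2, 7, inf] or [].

(a, b) ≡ (-144894, 33) mod (ℚ^×)²; places V = {2, 3, 5, 7, 11, 13, 17, 19, 23, 31, 41, ∞}.
(a,b)_7: α=0, u≡6; β=2, v≡6 (mod 7); (6|7)=-1, (6|7)=-1; sign (−1)^0·-1^2·-1^0 = +1.
(a,b)_31: α=1, u≡9; β=0, v≡8 (mod 31); (9|31)=+1, (8|31)=+1; sign (−1)^0·+1^0·+1^1 = +1.
(a,b)_∞: sgn(-144894)=−, sgn(33)=+, so +1.
(a,b)_2: α=-7, β=2; u≡1, v≡1 (mod 8); ε(u)ε(v)=0·0, αω(v)=-7·0, βω(u)=2·0; sum ≡ 0  ⇒  +1.
(a,b)_19: α=3, u≡8; β=0, v≡15 (mod 19); (8|19)=-1, (15|19)=-1; sign (−1)^0·-1^0·-1^3 = -1.
(a,b)_3: α=25, u≡2; β=5, v≡2 (mod 3); (2|3)=-1, (2|3)=-1; sign (−1)^1·-1^5·-1^25 = -1.
(a,b)_11: α=-2, u≡4; β=-1, v≡3 (mod 11); (4|11)=+1, (3|11)=+1; sign (−1)^0·+1^-1·+1^-2 = +1.
(a,b)_23: α=-4, u≡12; β=0, v≡22 (mod 23); (12|23)=+1, (22|23)=-1; sign (−1)^0·+1^0·-1^-4 = +1.
(a,b)_41: α=1, u≡40; β=0, v≡18 (mod 41); (40|41)=+1, (18|41)=+1; sign (−1)^0·+1^0·+1^1 = +1.
(a,b)_17: α=0, u≡5; β=-2, v≡1 (mod 17); (5|17)=-1, (1|17)=+1; sign (−1)^0·-1^-2·+1^0 = +1.
(a,b)_5: α=2, u≡4; β=0, v≡2 (mod 5); (4|5)=+1, (2|5)=-1; sign (−1)^0·+1^0·-1^2 = +1.
(a,b)_13: α=-2, u≡3; β=0, v≡5 (mod 13); (3|13)=+1, (5|13)=-1; sign (−1)^0·+1^0·-1^-2 = +1.
|Ram(-144894, 33)| = 2, even; anisotropic at {3, 19}.

[3, 19]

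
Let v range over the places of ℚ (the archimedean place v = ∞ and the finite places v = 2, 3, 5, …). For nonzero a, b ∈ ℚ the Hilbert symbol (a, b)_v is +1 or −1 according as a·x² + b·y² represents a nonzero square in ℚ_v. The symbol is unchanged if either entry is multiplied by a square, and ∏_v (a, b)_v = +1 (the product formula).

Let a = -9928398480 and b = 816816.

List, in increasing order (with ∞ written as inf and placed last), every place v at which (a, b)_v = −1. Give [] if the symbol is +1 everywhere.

Mod squares: a ≡ -105, b ≡ 51051. Check v ∈ {∞, 2, 3, 5, 7, 11, 13, 17}.
v=13: a=13^2·(≡3), b=13^1·(≡3) mod 13; (3|13)=+1, (3|13)=+1; (−1)^{2·1·6}·(+1)^1·(+1)^2 = +1.
v=∞: -105 < 0 and 51051 > 0  ⇒  (a,b)_∞ = +1.
v=3: a=3^1·(≡1), b=3^1·(≡1) mod 3; (1|3)=+1, (1|3)=+1; (−1)^{1·1·1}·(+1)^1·(+1)^1 = -1.
v=11: a=11^2·(≡3), b=11^1·(≡6) mod 11; (3|11)=+1, (6|11)=-1; (−1)^{2·1·5}·(+1)^1·(-1)^2 = +1.
v=17: a=17^2·(≡11), b=17^1·(≡6) mod 17; (11|17)=-1, (6|17)=-1; (−1)^{2·1·8}·(-1)^1·(-1)^2 = -1.
v=2: v_2(a)=4, v_2(b)=4; units ≡ 7, 3 (mod 8); ε·ε+αω+βω = 1·1+4·1+4·0 ≡ 1  ⇒  (a,b)_2 = -1.
v=7: a=7^1·(≡6), b=7^1·(≡5) mod 7; (6|7)=-1, (5|7)=-1; (−1)^{1·1·3}·(-1)^1·(-1)^1 = -1.
v=5: a=5^1·(≡4), b=5^0·(≡1) mod 5; (4|5)=+1, (1|5)=+1; (−1)^{1·0·2}·(+1)^0·(+1)^1 = +1.
Ram(-105, 51051) = {2, 3, 7, 17}; no ℚ_2-point on the conic.

[2, 3, 7, 17]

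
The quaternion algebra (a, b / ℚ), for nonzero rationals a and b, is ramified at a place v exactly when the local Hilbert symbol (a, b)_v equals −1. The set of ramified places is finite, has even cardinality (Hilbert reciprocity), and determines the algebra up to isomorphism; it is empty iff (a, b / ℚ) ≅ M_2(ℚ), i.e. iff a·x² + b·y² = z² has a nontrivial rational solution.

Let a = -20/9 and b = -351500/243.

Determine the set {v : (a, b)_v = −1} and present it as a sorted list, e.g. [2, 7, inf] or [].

(a, b) ≡ (-5, -10545) mod (ℚ^×)²; places V = {2, 3, 5, 19, 37, ∞}.
(a,b)_2: α=2, β=2; u≡3, v≡7 (mod 8); ε(u)ε(v)=1·1, αω(v)=2·0, βω(u)=2·1; sum ≡ 1  ⇒  -1.
(a,b)_3: α=-2, u≡1; β=-5, v≡1 (mod 3); (1|3)=+1, (1|3)=+1; sign (−1)^0·+1^-5·+1^-2 = +1.
(a,b)_37: α=0, u≡6; β=1, v≡11 (mod 37); (6|37)=-1, (11|37)=+1; sign (−1)^0·-1^1·+1^0 = -1.
(a,b)_5: α=1, u≡4; β=3, v≡1 (mod 5); (4|5)=+1, (1|5)=+1; sign (−1)^0·+1^3·+1^1 = +1.
(a,b)_∞: sgn(-5)=−, sgn(-10545)=−, so -1.
(a,b)_19: α=0, u≡2; β=1, v≡8 (mod 19); (2|19)=-1, (8|19)=-1; sign (−1)^0·-1^1·-1^0 = -1.
Ram(-5, -10545) = {2, 19, 37, ∞}; no ℚ_2-point on the conic.

[2, 19, 37, inf]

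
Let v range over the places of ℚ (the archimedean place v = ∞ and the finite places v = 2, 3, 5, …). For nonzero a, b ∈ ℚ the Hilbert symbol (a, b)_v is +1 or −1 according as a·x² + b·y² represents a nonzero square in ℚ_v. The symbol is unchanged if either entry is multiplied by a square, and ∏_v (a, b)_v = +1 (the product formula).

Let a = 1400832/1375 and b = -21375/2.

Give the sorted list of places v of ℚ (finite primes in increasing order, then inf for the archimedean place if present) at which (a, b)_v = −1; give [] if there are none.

[2, 11]

(a, b) ≡ (2090, -190) mod (ℚ^×)²; places V = {2, 3, 5, 11, 19, ∞}.
(a,b)_5: α=-3, u≡2; β=3, v≡2 (mod 5); (2|5)=-1, (2|5)=-1; sign (−1)^0·-1^3·-1^-3 = +1.
(a,b)_2: α=13, β=-1; u≡5, v≡1 (mod 8); ε(u)ε(v)=0·0, αω(v)=13·0, βω(u)=-1·1; sum ≡ 1  ⇒  -1.
(a,b)_19: α=1, u≡12; β=1, v≡17 (mod 19); (12|19)=-1, (17|19)=+1; sign (−1)^1·-1^1·+1^1 = +1.
(a,b)_3: α=2, u≡2; β=2, v≡2 (mod 3); (2|3)=-1, (2|3)=-1; sign (−1)^0·-1^2·-1^2 = +1.
(a,b)_∞: sgn(2090)=+, sgn(-190)=−, so +1.
(a,b)_11: α=-1, u≡1; β=0, v≡10 (mod 11); (1|11)=+1, (10|11)=-1; sign (−1)^0·+1^0·-1^-1 = -1.
|Ram(2090, -190)| = 2, even; anisotropic at {2, 11}.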